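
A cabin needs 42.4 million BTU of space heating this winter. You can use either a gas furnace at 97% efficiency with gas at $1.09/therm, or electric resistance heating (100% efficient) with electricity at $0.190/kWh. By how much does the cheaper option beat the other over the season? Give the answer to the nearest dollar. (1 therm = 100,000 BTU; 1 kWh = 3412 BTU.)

$1885

Heat load = 42.4 × 10⁶ BTU = 42,400,000 BTU
Gas: input = 42,400,000 / 0.970 = 43,711,340 BTU = 437.1 therm → 437.1 × $1.09 = $476.45
Electric: 42,400,000 BTU / 3412 = 12,430 kWh → × $0.190 = $2,361.08
Difference = |$476.45 − $2,361.08| = $1,884.62 ≈ $1885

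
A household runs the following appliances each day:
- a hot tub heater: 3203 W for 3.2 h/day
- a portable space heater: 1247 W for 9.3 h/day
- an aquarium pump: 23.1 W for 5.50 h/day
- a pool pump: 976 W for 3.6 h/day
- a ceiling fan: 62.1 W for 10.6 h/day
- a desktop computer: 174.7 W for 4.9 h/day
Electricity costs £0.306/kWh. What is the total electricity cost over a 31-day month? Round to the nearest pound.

£256

hot tub heater: 3203 W × 3.2 h × 31 d = 317,738 Wh = 317.7 kWh
portable space heater: 1247 W × 9.3 h × 31 d = 359,510 Wh = 359.5 kWh
aquarium pump: 23.1 W × 5.50 h × 31 d = 3,939 Wh = 3.939 kWh
pool pump: 976 W × 3.6 h × 31 d = 108,922 Wh = 108.9 kWh
ceiling fan: 62.1 W × 10.6 h × 31 d = 20,406 Wh = 20.41 kWh
desktop computer: 174.7 W × 4.9 h × 31 d = 26,537 Wh = 26.54 kWh
Total energy = 317.7 + 359.5 + 3.939 + 108.9 + 20.41 + 26.54 = 837.1 kWh
Cost = 837.1 kWh × £0.306 = £256.14 ≈ £256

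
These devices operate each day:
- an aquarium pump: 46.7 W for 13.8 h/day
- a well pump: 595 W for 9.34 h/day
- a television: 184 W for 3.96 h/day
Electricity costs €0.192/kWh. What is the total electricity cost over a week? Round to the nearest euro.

aquarium pump: 46.7 W × 13.8 h × 7 d = 4,511 Wh = 4.511 kWh
well pump: 595 W × 9.34 h × 7 d = 38,901 Wh = 38.9 kWh
television: 184 W × 3.96 h × 7 d = 5,100 Wh = 5.1 kWh
Total energy = 4.511 + 38.9 + 5.1 = 48.51 kWh
Cost = 48.51 kWh × €0.192 = €9.31 ≈ €9

€9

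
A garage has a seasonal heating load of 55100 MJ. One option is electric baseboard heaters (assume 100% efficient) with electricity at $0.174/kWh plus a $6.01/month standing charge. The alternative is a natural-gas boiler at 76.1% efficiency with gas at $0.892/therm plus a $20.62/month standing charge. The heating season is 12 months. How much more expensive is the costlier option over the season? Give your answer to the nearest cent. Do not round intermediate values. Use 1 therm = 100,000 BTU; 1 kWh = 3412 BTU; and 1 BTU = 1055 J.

Heat load = 55100 MJ = 55,100,000,000 J / 1055 = 52,227,488 BTU
Gas: input = 52,227,488 / 0.761 = 68,630,076 BTU = 686.3 therm → 686.3 × $0.892 = $612.18; + 12 × $20.62 standing = $859.62
Electric: 52,227,488 BTU / 3412 = 15,310 kWh → × $0.174 = $2,663.42; + 12 × $6.01 standing = $2,735.54
Difference = |$859.62 − $2,735.54| = $1,875.92

$1875.92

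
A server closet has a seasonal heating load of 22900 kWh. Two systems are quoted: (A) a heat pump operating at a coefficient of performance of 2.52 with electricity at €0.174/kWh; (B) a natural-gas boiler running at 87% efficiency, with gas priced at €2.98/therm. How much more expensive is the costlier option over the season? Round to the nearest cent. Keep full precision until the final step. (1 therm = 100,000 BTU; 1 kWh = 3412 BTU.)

€1095.15

Heat load = 22900 kWh × 3412 = 78,134,800 BTU
Gas: input = 78,134,800 / 0.87 = 89,810,115 BTU = 898.1 therm → 898.1 × €2.98 = €2,676.34
Heat pump: 78,134,800 BTU / 3412 = 22,900 kWh heat; / 2.52 = 9,087 kWh in → × €0.174 = €1,581.19
Difference = |€2,676.34 − €1,581.19| = €1,095.15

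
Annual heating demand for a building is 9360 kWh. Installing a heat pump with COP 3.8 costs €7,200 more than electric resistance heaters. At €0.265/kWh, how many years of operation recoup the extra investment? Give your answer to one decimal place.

Resistance: 9360 kWh × €0.265 = €2,480.40/yr
Heat pump: 9360 / 3.8 = 2463 kWh in → × €0.265 = €652.74/yr
Annual savings = €1,827.66
Payback = €7,200 / €1,827.66 = 3.94 years

3.9 years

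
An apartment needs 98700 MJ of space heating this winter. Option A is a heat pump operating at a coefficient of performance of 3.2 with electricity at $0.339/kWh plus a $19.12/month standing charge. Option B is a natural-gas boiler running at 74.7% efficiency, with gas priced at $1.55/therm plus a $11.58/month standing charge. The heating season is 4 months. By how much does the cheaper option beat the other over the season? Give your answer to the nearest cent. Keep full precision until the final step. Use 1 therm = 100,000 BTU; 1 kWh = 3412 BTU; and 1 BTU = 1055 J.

$993.66

Heat load = 98700 MJ = 98,700,000,000 J / 1055 = 93,554,502 BTU
Gas: input = 93,554,502 / 0.747 = 125,240,298 BTU = 1,252 therm → 1,252 × $1.55 = $1,941.22; + 4 × $11.58 standing = $1,987.54
Heat pump: 93,554,502 BTU / 3412 = 27,420 kWh heat; / 3.2 = 8,569 kWh in → × $0.339 = $2,904.73; + 4 × $19.12 standing = $2,981.21
Difference = |$1,987.54 − $2,981.21| = $993.66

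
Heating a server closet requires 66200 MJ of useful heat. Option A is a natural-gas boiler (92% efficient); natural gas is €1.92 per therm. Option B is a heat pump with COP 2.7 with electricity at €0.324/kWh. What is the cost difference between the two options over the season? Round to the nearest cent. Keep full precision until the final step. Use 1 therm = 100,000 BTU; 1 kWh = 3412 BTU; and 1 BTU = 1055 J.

Heat load = 66200 MJ = 66,200,000,000 J / 1055 = 62,748,815 BTU
Gas: input = 62,748,815 / 0.92 = 68,205,234 BTU = 682.1 therm → 682.1 × €1.92 = €1,309.54
Heat pump: 62,748,815 BTU / 3412 = 18,390 kWh heat; / 2.7 = 6,811 kWh in → × €0.324 = €2,206.88
Difference = |€1,309.54 − €2,206.88| = €897.33

€897.33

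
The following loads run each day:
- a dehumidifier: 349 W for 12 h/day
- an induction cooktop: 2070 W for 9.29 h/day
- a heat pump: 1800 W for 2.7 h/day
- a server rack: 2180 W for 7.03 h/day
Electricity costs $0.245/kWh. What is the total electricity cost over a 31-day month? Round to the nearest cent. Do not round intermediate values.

dehumidifier: 349 W × 12 h × 31 d = 129,828 Wh = 129.8 kWh
induction cooktop: 2070 W × 9.29 h × 31 d = 596,139 Wh = 596.1 kWh
heat pump: 1800 W × 2.7 h × 31 d = 150,660 Wh = 150.7 kWh
server rack: 2180 W × 7.03 h × 31 d = 475,087 Wh = 475.1 kWh
Total energy = 129.8 + 596.1 + 150.7 + 475.1 = 1,352 kWh
Cost = 1,352 kWh × $0.245 = $331.17

$331.17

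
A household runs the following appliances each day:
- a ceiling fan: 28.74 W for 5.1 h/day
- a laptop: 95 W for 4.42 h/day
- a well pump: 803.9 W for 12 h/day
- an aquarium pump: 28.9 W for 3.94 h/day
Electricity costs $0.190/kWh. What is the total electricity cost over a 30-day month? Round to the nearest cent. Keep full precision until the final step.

ceiling fan: 28.74 W × 5.1 h × 30 d = 4,397 Wh = 4.397 kWh
laptop: 95 W × 4.42 h × 30 d = 12,597 Wh = 12.6 kWh
well pump: 803.9 W × 12 h × 30 d = 289,404 Wh = 289.4 kWh
aquarium pump: 28.9 W × 3.94 h × 30 d = 3,416 Wh = 3.416 kWh
Total energy = 4.397 + 12.6 + 289.4 + 3.416 = 309.8 kWh
Cost = 309.8 kWh × $0.190 = $58.86

$58.86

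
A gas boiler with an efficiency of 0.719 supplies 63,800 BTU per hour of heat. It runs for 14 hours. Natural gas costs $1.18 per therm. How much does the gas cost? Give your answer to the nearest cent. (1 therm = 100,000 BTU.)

Heat delivered = 63,800 BTU/h × 14 h = 893,200 BTU
Gas input = 893,200 / 0.719 = 1,242,281 BTU
= 1,242,281 / 100,000 = 12.42 therm
Cost = 12.42 × $1.18/therm = $14.66

$14.66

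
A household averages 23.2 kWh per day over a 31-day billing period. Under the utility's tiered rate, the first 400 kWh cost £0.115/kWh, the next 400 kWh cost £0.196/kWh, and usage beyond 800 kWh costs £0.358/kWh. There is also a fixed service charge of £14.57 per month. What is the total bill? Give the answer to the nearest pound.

£123

Usage = 23.2 kWh/day × 31 days = 719.2 kWh
First 400 kWh × £0.115 = £46.00
Next 319.2 kWh × £0.196 = £62.56
Remaining tier: 0 kWh (not reached)
Energy charge = £108.56; + service £14.57 = £123.13 ≈ £123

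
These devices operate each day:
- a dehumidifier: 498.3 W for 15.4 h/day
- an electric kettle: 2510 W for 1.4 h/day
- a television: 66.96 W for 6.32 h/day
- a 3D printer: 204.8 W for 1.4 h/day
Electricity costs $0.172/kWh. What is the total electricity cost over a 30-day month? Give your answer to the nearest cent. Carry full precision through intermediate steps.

$61.39

dehumidifier: 498.3 W × 15.4 h × 30 d = 230,215 Wh = 230.2 kWh
electric kettle: 2510 W × 1.4 h × 30 d = 105,420 Wh = 105.4 kWh
television: 66.96 W × 6.32 h × 30 d = 12,696 Wh = 12.7 kWh
3D printer: 204.8 W × 1.4 h × 30 d = 8,602 Wh = 8.602 kWh
Total energy = 230.2 + 105.4 + 12.7 + 8.602 = 356.9 kWh
Cost = 356.9 kWh × $0.172 = $61.39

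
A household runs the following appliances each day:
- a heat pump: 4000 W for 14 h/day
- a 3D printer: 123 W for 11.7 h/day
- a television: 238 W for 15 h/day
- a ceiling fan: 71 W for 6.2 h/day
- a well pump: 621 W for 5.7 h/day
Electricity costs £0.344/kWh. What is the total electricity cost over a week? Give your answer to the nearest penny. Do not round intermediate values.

£156.49

heat pump: 4000 W × 14 h × 7 d = 392,000 Wh = 392 kWh
3D printer: 123 W × 11.7 h × 7 d = 10,074 Wh = 10.07 kWh
television: 238 W × 15 h × 7 d = 24,990 Wh = 24.99 kWh
ceiling fan: 71 W × 6.2 h × 7 d = 3,081 Wh = 3.081 kWh
well pump: 621 W × 5.7 h × 7 d = 24,778 Wh = 24.78 kWh
Total energy = 392 + 10.07 + 24.99 + 3.081 + 24.78 = 454.9 kWh
Cost = 454.9 kWh × £0.344 = £156.49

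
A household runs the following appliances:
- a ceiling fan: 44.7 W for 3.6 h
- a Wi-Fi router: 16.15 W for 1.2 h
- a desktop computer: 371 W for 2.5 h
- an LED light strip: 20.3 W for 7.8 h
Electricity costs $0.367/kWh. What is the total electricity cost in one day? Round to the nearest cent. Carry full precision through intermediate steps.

ceiling fan: 44.7 W × 3.6 h = 161 Wh = 0.1609 kWh
Wi-Fi router: 16.15 W × 1.2 h = 19 Wh = 0.01938 kWh
desktop computer: 371 W × 2.5 h = 928 Wh = 0.9275 kWh
LED light strip: 20.3 W × 7.8 h = 158 Wh = 0.1583 kWh
Total energy = 0.1609 + 0.01938 + 0.9275 + 0.1583 = 1.266 kWh
Cost = 1.266 kWh × $0.367 = $0.46

$0.46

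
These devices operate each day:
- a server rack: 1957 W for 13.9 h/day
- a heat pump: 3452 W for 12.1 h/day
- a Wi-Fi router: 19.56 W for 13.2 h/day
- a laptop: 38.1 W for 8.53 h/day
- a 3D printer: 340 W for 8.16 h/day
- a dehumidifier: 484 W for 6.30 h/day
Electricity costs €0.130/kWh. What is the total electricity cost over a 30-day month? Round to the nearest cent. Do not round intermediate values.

server rack: 1957 W × 13.9 h × 30 d = 816,069 Wh = 816.1 kWh
heat pump: 3452 W × 12.1 h × 30 d = 1,253,076 Wh = 1,253 kWh
Wi-Fi router: 19.56 W × 13.2 h × 30 d = 7,746 Wh = 7.746 kWh
laptop: 38.1 W × 8.53 h × 30 d = 9,750 Wh = 9.75 kWh
3D printer: 340 W × 8.16 h × 30 d = 83,232 Wh = 83.23 kWh
dehumidifier: 484 W × 6.30 h × 30 d = 91,476 Wh = 91.48 kWh
Total energy = 816.1 + 1,253 + 7.746 + 9.75 + 83.23 + 91.48 = 2,261 kWh
Cost = 2,261 kWh × €0.130 = €293.98

€293.98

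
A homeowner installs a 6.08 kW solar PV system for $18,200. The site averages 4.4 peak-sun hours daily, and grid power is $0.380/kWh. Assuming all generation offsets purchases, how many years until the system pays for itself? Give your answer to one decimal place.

Daily generation = 6.08 kW × 4.4 h = 26.75 kWh
Annual generation = 26.75 × 365 = 9764.5 kWh
Annual savings = 9764.5 × $0.380 = $3,710.50
Payback = $18,200 / $3,710.50 = 4.9 years

4.9 years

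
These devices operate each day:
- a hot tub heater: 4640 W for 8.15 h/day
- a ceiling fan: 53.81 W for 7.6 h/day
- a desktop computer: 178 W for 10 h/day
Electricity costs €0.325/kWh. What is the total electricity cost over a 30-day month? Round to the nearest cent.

hot tub heater: 4640 W × 8.15 h × 30 d = 1,134,480 Wh = 1,134 kWh
ceiling fan: 53.81 W × 7.6 h × 30 d = 12,269 Wh = 12.27 kWh
desktop computer: 178 W × 10 h × 30 d = 53,400 Wh = 53.4 kWh
Total energy = 1,134 + 12.27 + 53.4 = 1,200 kWh
Cost = 1,200 kWh × €0.325 = €390.05

€390.05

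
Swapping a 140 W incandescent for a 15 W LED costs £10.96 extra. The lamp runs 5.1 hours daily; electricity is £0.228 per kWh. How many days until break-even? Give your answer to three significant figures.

75.4 days

Power saved = 140 − 15 = 125 W
Daily energy saved = 125 W × 5.1 h = 637.5 Wh = 0.6375 kWh
Daily savings = 0.6375 × £0.228 = £0.1454
Payback = £10.96 / £0.1454 per day = 75.4 days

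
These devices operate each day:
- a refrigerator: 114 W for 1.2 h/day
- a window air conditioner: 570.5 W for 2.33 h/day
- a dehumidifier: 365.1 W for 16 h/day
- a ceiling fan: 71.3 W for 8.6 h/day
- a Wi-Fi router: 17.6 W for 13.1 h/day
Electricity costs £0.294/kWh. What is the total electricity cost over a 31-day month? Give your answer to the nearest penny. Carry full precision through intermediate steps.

refrigerator: 114 W × 1.2 h × 31 d = 4,241 Wh = 4.241 kWh
window air conditioner: 570.5 W × 2.33 h × 31 d = 41,207 Wh = 41.21 kWh
dehumidifier: 365.1 W × 16 h × 31 d = 181,090 Wh = 181.1 kWh
ceiling fan: 71.3 W × 8.6 h × 31 d = 19,009 Wh = 19.01 kWh
Wi-Fi router: 17.6 W × 13.1 h × 31 d = 7,147 Wh = 7.147 kWh
Total energy = 4.241 + 41.21 + 181.1 + 19.01 + 7.147 = 252.7 kWh
Cost = 252.7 kWh × £0.294 = £74.29

£74.29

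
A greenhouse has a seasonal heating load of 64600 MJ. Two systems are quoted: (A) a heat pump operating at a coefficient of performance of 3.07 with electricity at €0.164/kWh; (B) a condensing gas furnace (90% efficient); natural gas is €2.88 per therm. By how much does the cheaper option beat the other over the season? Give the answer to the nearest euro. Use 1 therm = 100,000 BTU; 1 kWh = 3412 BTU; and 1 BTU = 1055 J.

€1001

Heat load = 64600 MJ = 64,600,000,000 J / 1055 = 61,232,227 BTU
Gas: input = 61,232,227 / 0.900 = 68,035,808 BTU = 680.4 therm → 680.4 × €2.88 = €1,959.43
Heat pump: 61,232,227 BTU / 3412 = 17,950 kWh heat; / 3.07 = 5,846 kWh in → × €0.164 = €958.69
Difference = |€1,959.43 − €958.69| = €1,000.75 ≈ €1001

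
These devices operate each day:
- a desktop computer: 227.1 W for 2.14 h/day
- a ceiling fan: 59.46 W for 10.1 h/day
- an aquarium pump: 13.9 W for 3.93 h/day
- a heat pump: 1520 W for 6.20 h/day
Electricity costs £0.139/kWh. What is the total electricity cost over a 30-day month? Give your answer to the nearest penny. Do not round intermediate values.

£44.06

desktop computer: 227.1 W × 2.14 h × 30 d = 14,580 Wh = 14.58 kWh
ceiling fan: 59.46 W × 10.1 h × 30 d = 18,016 Wh = 18.02 kWh
aquarium pump: 13.9 W × 3.93 h × 30 d = 1,639 Wh = 1.639 kWh
heat pump: 1520 W × 6.20 h × 30 d = 282,720 Wh = 282.7 kWh
Total energy = 14.58 + 18.02 + 1.639 + 282.7 = 317 kWh
Cost = 317 kWh × £0.139 = £44.06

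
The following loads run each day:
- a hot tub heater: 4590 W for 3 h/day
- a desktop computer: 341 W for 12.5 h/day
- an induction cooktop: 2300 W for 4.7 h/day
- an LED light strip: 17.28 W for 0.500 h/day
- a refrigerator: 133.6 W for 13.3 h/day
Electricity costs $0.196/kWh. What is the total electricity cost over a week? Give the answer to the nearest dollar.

$42

hot tub heater: 4590 W × 3 h × 7 d = 96,390 Wh = 96.39 kWh
desktop computer: 341 W × 12.5 h × 7 d = 29,838 Wh = 29.84 kWh
induction cooktop: 2300 W × 4.7 h × 7 d = 75,670 Wh = 75.67 kWh
LED light strip: 17.28 W × 0.500 h × 7 d = 60 Wh = 0.06048 kWh
refrigerator: 133.6 W × 13.3 h × 7 d = 12,438 Wh = 12.44 kWh
Total energy = 96.39 + 29.84 + 75.67 + 0.06048 + 12.44 = 214.4 kWh
Cost = 214.4 kWh × $0.196 = $42.02 ≈ $42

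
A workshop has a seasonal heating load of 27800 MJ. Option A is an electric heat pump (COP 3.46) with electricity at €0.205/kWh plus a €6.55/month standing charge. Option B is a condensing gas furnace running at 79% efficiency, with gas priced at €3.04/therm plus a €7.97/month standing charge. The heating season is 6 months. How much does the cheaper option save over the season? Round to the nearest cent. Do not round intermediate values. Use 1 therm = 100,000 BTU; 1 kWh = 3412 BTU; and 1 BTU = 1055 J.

€564.95

Heat load = 27800 MJ = 27,800,000,000 J / 1055 = 26,350,711 BTU
Gas: input = 26,350,711 / 0.79 = 33,355,330 BTU = 333.6 therm → 333.6 × €3.04 = €1,014.00; + 6 × €7.97 standing = €1,061.82
Heat pump: 26,350,711 BTU / 3412 = 7,723 kWh heat; / 3.46 = 2,232 kWh in → × €0.205 = €457.57; + 6 × €6.55 standing = €496.87
Difference = |€1,061.82 − €496.87| = €564.95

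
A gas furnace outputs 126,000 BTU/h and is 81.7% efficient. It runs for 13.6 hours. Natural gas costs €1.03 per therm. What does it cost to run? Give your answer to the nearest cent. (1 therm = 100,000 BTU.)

Heat delivered = 126,000 BTU/h × 13.6 h = 1,713,600 BTU
Gas input = 1,713,600 / 0.817 = 2,097,430 BTU
= 2,097,430 / 100,000 = 20.97 therm
Cost = 20.97 × €1.03/therm = €21.60

€21.60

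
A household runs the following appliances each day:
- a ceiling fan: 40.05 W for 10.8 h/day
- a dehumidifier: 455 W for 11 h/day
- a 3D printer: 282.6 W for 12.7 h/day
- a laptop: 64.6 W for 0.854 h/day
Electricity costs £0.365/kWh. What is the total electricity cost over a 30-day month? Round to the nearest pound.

ceiling fan: 40.05 W × 10.8 h × 30 d = 12,976 Wh = 12.98 kWh
dehumidifier: 455 W × 11 h × 30 d = 150,150 Wh = 150.2 kWh
3D printer: 282.6 W × 12.7 h × 30 d = 107,671 Wh = 107.7 kWh
laptop: 64.6 W × 0.854 h × 30 d = 1,655 Wh = 1.655 kWh
Total energy = 12.98 + 150.2 + 107.7 + 1.655 = 272.5 kWh
Cost = 272.5 kWh × £0.365 = £99.44 ≈ £99

£99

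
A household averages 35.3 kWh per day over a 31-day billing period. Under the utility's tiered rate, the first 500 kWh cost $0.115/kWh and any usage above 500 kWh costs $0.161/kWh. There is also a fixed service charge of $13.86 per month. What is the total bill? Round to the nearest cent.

$167.04

Usage = 35.3 kWh/day × 31 days = 1094.3 kWh
First 500 kWh × $0.115 = $57.50
Remaining 594.3 kWh × $0.161 = $95.68
Energy charge = $153.18; + service $13.86 = $167.04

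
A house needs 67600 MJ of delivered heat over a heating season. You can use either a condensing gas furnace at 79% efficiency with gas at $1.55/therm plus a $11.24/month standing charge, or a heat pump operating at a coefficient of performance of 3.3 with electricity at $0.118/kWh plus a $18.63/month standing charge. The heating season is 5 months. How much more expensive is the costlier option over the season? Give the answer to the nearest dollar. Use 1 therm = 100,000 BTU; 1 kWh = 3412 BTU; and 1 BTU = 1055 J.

$549

Heat load = 67600 MJ = 67,600,000,000 J / 1055 = 64,075,829 BTU
Gas: input = 64,075,829 / 0.79 = 81,108,645 BTU = 811.1 therm → 811.1 × $1.55 = $1,257.18; + 5 × $11.24 standing = $1,313.38
Heat pump: 64,075,829 BTU / 3412 = 18,780 kWh heat; / 3.3 = 5,691 kWh in → × $0.118 = $671.51; + 5 × $18.63 standing = $764.66
Difference = |$1,313.38 − $764.66| = $548.72 ≈ $549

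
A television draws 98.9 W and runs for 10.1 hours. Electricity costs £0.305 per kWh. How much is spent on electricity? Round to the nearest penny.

Energy = 98.9 W × 10.1 h = 999 Wh = 0.9989 kWh
Cost = 0.9989 kWh × £0.305/kWh = £0.30

£0.30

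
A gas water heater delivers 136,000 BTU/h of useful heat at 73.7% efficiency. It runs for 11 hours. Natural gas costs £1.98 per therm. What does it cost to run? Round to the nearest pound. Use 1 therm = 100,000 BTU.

£40

Heat delivered = 136,000 BTU/h × 11 h = 1,496,000 BTU
Gas input = 1,496,000 / 0.737 = 2,029,851 BTU
= 2,029,851 / 100,000 = 20.3 therm
Cost = 20.3 × £1.98/therm = £40.19 ≈ £40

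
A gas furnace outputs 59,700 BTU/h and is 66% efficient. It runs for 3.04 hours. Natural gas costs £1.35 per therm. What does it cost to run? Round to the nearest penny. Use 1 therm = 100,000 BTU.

Heat delivered = 59,700 BTU/h × 3.04 h = 181,488 BTU
Gas input = 181,488 / 0.66 = 274,982 BTU
= 274,982 / 100,000 = 2.75 therm
Cost = 2.75 × £1.35/therm = £3.71

£3.71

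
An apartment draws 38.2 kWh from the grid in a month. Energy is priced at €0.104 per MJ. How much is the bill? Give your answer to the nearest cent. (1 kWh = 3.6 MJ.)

38.2 kWh × (3.6 MJ/kWh) = 137.5 MJ
Cost = 137.5 MJ × €0.104/MJ = €14.30

€14.30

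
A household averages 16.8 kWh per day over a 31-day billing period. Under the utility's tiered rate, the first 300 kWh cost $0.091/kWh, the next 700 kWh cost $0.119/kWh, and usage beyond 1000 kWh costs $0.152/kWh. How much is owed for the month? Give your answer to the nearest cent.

Usage = 16.8 kWh/day × 31 days = 520.8 kWh
First 300 kWh × $0.091 = $27.30
Next 220.8 kWh × $0.119 = $26.28
Remaining tier: 0 kWh (not reached)
Total = $53.58

$53.58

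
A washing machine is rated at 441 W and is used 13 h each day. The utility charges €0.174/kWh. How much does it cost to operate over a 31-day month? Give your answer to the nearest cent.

Energy = 441 W × 13 h/day × 31 days = 177,723 Wh = 177.7 kWh
Cost = 177.7 kWh × €0.174/kWh = €30.92

€30.92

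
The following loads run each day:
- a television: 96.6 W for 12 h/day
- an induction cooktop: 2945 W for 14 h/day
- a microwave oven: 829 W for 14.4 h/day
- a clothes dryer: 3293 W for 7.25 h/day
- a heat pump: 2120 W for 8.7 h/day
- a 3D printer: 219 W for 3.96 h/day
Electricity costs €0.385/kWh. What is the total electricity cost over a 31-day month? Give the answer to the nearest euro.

television: 96.6 W × 12 h × 31 d = 35,935 Wh = 35.94 kWh
induction cooktop: 2945 W × 14 h × 31 d = 1,278,130 Wh = 1,278 kWh
microwave oven: 829 W × 14.4 h × 31 d = 370,066 Wh = 370.1 kWh
clothes dryer: 3293 W × 7.25 h × 31 d = 740,102 Wh = 740.1 kWh
heat pump: 2120 W × 8.7 h × 31 d = 571,764 Wh = 571.8 kWh
3D printer: 219 W × 3.96 h × 31 d = 26,884 Wh = 26.88 kWh
Total energy = 35.94 + 1,278 + 370.1 + 740.1 + 571.8 + 26.88 = 3,023 kWh
Cost = 3,023 kWh × €0.385 = €1,163.81 ≈ €1164

€1164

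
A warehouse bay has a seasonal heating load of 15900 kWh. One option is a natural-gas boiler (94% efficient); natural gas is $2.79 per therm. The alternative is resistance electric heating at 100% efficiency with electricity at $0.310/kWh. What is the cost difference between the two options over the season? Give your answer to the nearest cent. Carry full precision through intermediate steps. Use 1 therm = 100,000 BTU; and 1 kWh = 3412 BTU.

$3318.79

Heat load = 15900 kWh × 3412 = 54,250,800 BTU
Gas: input = 54,250,800 / 0.94 = 57,713,617 BTU = 577.1 therm → 577.1 × $2.79 = $1,610.21
Electric: 54,250,800 BTU / 3412 = 15,900 kWh → × $0.310 = $4,929.00
Difference = |$1,610.21 − $4,929.00| = $3,318.79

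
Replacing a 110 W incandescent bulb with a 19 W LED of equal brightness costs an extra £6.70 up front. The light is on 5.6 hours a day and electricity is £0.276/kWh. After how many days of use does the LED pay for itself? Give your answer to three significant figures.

47.6 days

Power saved = 110 − 19 = 91 W
Daily energy saved = 91 W × 5.6 h = 509.6 Wh = 0.5096 kWh
Daily savings = 0.5096 × £0.276 = £0.1406
Payback = £6.70 / £0.1406 per day = 47.64 days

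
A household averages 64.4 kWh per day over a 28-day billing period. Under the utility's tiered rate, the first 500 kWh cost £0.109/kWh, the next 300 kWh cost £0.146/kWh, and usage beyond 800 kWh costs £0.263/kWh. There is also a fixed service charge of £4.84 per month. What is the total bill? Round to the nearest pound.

£367

Usage = 64.4 kWh/day × 28 days = 1803.2 kWh
First 500 kWh × £0.109 = £54.50
Next 300 kWh × £0.146 = £43.80
Remaining 1003.2 kWh × £0.263 = £263.84
Energy charge = £362.14; + service £4.84 = £366.98 ≈ £367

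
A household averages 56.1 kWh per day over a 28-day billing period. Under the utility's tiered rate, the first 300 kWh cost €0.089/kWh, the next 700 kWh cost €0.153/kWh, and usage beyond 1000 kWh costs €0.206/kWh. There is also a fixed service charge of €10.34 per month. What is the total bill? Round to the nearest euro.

Usage = 56.1 kWh/day × 28 days = 1570.8 kWh
First 300 kWh × €0.089 = €26.70
Next 700 kWh × €0.153 = €107.10
Remaining 570.8 kWh × €0.206 = €117.58
Energy charge = €251.38; + service €10.34 = €261.72 ≈ €262

€262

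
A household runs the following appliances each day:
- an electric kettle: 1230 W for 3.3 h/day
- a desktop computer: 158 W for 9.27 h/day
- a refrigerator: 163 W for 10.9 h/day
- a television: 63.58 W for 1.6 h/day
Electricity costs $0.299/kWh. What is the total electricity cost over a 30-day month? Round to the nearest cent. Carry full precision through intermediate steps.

$66.40

electric kettle: 1230 W × 3.3 h × 30 d = 121,770 Wh = 121.8 kWh
desktop computer: 158 W × 9.27 h × 30 d = 43,940 Wh = 43.94 kWh
refrigerator: 163 W × 10.9 h × 30 d = 53,301 Wh = 53.3 kWh
television: 63.58 W × 1.6 h × 30 d = 3,052 Wh = 3.052 kWh
Total energy = 121.8 + 43.94 + 53.3 + 3.052 = 222.1 kWh
Cost = 222.1 kWh × $0.299 = $66.40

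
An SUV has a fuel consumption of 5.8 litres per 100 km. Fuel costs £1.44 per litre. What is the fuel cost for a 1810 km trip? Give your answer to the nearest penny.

£151.17

Fuel = 5.8 L/100 km × 1810 km / 100 = 105 L
Cost = 105 L × £1.44/L = £151.17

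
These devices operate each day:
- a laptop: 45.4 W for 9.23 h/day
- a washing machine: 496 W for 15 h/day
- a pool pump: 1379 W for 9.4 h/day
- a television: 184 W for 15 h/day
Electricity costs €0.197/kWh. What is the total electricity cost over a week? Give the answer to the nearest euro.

laptop: 45.4 W × 9.23 h × 7 d = 2,933 Wh = 2.933 kWh
washing machine: 496 W × 15 h × 7 d = 52,080 Wh = 52.08 kWh
pool pump: 1379 W × 9.4 h × 7 d = 90,738 Wh = 90.74 kWh
television: 184 W × 15 h × 7 d = 19,320 Wh = 19.32 kWh
Total energy = 2.933 + 52.08 + 90.74 + 19.32 = 165.1 kWh
Cost = 165.1 kWh × €0.197 = €32.52 ≈ €33

€33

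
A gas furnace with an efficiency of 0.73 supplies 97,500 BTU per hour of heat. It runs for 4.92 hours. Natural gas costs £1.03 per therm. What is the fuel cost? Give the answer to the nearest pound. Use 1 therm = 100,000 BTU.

Heat delivered = 97,500 BTU/h × 4.92 h = 479,700 BTU
Gas input = 479,700 / 0.73 = 657,123 BTU
= 657,123 / 100,000 = 6.571 therm
Cost = 6.571 × £1.03/therm = £6.77 ≈ £7

£7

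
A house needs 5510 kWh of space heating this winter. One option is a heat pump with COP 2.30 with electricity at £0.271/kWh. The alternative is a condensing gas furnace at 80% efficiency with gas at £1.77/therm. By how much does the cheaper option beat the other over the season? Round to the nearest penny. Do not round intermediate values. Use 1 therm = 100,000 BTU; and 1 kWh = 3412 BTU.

£233.27

Heat load = 5510 kWh × 3412 = 18,800,120 BTU
Gas: input = 18,800,120 / 0.80 = 23,500,150 BTU = 235 therm → 235 × £1.77 = £415.95
Heat pump: 18,800,120 BTU / 3412 = 5,510 kWh heat; / 2.30 = 2,396 kWh in → × £0.271 = £649.22
Difference = |£415.95 − £649.22| = £233.27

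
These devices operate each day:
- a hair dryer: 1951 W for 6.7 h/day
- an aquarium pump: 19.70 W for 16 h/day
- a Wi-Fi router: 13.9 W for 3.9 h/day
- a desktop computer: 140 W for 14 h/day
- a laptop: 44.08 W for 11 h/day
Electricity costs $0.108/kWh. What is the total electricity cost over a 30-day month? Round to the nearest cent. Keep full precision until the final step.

hair dryer: 1951 W × 6.7 h × 30 d = 392,151 Wh = 392.2 kWh
aquarium pump: 19.70 W × 16 h × 30 d = 9,456 Wh = 9.456 kWh
Wi-Fi router: 13.9 W × 3.9 h × 30 d = 1,626 Wh = 1.626 kWh
desktop computer: 140 W × 14 h × 30 d = 58,800 Wh = 58.8 kWh
laptop: 44.08 W × 11 h × 30 d = 14,546 Wh = 14.55 kWh
Total energy = 392.2 + 9.456 + 1.626 + 58.8 + 14.55 = 476.6 kWh
Cost = 476.6 kWh × $0.108 = $51.47

$51.47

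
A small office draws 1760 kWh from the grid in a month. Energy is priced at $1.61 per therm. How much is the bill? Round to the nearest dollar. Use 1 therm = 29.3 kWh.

$97

1760 kWh × (0.03413 therm/kWh) = 60.07 therm
Cost = 60.07 therm × $1.61/therm = $96.71 ≈ $97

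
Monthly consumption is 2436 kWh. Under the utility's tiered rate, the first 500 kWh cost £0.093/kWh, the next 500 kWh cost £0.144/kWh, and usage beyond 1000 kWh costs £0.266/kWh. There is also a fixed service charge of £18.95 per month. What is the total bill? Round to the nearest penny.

First 500 kWh × £0.093 = £46.50
Next 500 kWh × £0.144 = £72.00
Remaining 1436 kWh × £0.266 = £381.98
Energy charge = £500.48; + service £18.95 = £519.43

£519.43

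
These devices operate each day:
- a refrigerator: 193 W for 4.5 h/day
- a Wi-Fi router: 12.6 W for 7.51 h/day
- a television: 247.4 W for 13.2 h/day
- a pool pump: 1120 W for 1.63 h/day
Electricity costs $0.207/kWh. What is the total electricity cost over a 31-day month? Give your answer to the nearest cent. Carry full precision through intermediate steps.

refrigerator: 193 W × 4.5 h × 31 d = 26,924 Wh = 26.92 kWh
Wi-Fi router: 12.6 W × 7.51 h × 31 d = 2,933 Wh = 2.933 kWh
television: 247.4 W × 13.2 h × 31 d = 101,236 Wh = 101.2 kWh
pool pump: 1120 W × 1.63 h × 31 d = 56,594 Wh = 56.59 kWh
Total energy = 26.92 + 2.933 + 101.2 + 56.59 = 187.7 kWh
Cost = 187.7 kWh × $0.207 = $38.85

$38.85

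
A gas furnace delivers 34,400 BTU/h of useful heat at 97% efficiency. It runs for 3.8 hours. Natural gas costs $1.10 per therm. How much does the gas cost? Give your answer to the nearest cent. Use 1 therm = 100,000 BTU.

$1.48

Heat delivered = 34,400 BTU/h × 3.8 h = 130,720 BTU
Gas input = 130,720 / 0.97 = 134,763 BTU
= 134,763 / 100,000 = 1.348 therm
Cost = 1.348 × $1.10/therm = $1.48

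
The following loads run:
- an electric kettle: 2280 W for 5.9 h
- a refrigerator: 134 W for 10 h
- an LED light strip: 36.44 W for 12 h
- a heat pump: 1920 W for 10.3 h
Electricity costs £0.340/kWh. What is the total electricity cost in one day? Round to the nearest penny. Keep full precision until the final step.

£11.90

electric kettle: 2280 W × 5.9 h = 13,452 Wh = 13.45 kWh
refrigerator: 134 W × 10 h = 1,340 Wh = 1.34 kWh
LED light strip: 36.44 W × 12 h = 437 Wh = 0.4373 kWh
heat pump: 1920 W × 10.3 h = 19,776 Wh = 19.78 kWh
Total energy = 13.45 + 1.34 + 0.4373 + 19.78 = 35.01 kWh
Cost = 35.01 kWh × £0.340 = £11.90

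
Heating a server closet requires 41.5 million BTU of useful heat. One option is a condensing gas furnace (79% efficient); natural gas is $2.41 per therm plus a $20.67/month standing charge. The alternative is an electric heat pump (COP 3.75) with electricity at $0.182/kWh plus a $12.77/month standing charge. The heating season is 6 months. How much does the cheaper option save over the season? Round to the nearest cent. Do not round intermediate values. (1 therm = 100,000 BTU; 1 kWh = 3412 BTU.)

Heat load = 41.5 × 10⁶ BTU = 41,500,000 BTU
Gas: input = 41,500,000 / 0.79 = 52,531,646 BTU = 525.3 therm → 525.3 × $2.41 = $1,266.01; + 6 × $20.67 standing = $1,390.03
Heat pump: 41,500,000 BTU / 3412 = 12,160 kWh heat; / 3.75 = 3,243 kWh in → × $0.182 = $590.31; + 6 × $12.77 standing = $666.93
Difference = |$1,390.03 − $666.93| = $723.10

$723.10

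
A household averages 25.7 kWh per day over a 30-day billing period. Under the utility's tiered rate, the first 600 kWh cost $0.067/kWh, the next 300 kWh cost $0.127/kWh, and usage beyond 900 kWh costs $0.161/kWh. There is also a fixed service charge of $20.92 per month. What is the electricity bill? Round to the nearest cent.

Usage = 25.7 kWh/day × 30 days = 771 kWh
First 600 kWh × $0.067 = $40.20
Next 171 kWh × $0.127 = $21.72
Remaining tier: 0 kWh (not reached)
Energy charge = $61.92; + service $20.92 = $82.84

$82.84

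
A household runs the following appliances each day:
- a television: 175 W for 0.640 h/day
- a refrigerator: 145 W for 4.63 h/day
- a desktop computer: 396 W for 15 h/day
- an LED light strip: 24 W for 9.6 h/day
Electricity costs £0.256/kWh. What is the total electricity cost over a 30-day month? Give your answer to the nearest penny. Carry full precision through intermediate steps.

television: 175 W × 0.640 h × 30 d = 3,360 Wh = 3.36 kWh
refrigerator: 145 W × 4.63 h × 30 d = 20,140 Wh = 20.14 kWh
desktop computer: 396 W × 15 h × 30 d = 178,200 Wh = 178.2 kWh
LED light strip: 24 W × 9.6 h × 30 d = 6,912 Wh = 6.912 kWh
Total energy = 3.36 + 20.14 + 178.2 + 6.912 = 208.6 kWh
Cost = 208.6 kWh × £0.256 = £53.40

£53.40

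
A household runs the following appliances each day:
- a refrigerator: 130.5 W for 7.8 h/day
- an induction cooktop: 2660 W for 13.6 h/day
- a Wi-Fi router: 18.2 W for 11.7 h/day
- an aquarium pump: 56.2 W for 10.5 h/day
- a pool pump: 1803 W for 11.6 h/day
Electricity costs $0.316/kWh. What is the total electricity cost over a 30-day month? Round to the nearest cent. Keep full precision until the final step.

refrigerator: 130.5 W × 7.8 h × 30 d = 30,537 Wh = 30.54 kWh
induction cooktop: 2660 W × 13.6 h × 30 d = 1,085,280 Wh = 1,085 kWh
Wi-Fi router: 18.2 W × 11.7 h × 30 d = 6,388 Wh = 6.388 kWh
aquarium pump: 56.2 W × 10.5 h × 30 d = 17,703 Wh = 17.7 kWh
pool pump: 1803 W × 11.6 h × 30 d = 627,444 Wh = 627.4 kWh
Total energy = 30.54 + 1,085 + 6.388 + 17.7 + 627.4 = 1,767 kWh
Cost = 1,767 kWh × $0.316 = $558.48

$558.48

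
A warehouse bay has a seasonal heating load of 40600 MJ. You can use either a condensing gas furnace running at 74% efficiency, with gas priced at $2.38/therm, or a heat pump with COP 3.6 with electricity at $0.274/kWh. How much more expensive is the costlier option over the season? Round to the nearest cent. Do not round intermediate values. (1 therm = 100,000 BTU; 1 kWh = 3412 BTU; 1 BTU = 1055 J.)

$379.26

Heat load = 40600 MJ = 40,600,000,000 J / 1055 = 38,483,412 BTU
Gas: input = 38,483,412 / 0.74 = 52,004,611 BTU = 520 therm → 520 × $2.38 = $1,237.71
Heat pump: 38,483,412 BTU / 3412 = 11,280 kWh heat; / 3.6 = 3,133 kWh in → × $0.274 = $858.45
Difference = |$1,237.71 − $858.45| = $379.26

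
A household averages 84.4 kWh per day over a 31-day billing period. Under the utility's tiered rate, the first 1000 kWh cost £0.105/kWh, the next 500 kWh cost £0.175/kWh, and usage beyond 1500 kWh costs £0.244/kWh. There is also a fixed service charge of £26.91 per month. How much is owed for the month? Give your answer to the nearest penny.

£491.81

Usage = 84.4 kWh/day × 31 days = 2616.4 kWh
First 1000 kWh × £0.105 = £105.00
Next 500 kWh × £0.175 = £87.50
Remaining 1116.4 kWh × £0.244 = £272.40
Energy charge = £464.90; + service £26.91 = £491.81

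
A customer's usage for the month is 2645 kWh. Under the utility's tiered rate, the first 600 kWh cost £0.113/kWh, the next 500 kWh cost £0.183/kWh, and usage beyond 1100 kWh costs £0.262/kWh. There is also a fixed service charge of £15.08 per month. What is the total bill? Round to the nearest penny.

First 600 kWh × £0.113 = £67.80
Next 500 kWh × £0.183 = £91.50
Remaining 1545 kWh × £0.262 = £404.79
Energy charge = £564.09; + service £15.08 = £579.17

£579.17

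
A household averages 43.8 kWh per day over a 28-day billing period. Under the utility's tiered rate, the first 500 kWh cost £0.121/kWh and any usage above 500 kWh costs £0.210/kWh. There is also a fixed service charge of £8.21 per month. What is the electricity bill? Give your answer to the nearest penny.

£221.25

Usage = 43.8 kWh/day × 28 days = 1226.4 kWh
First 500 kWh × £0.121 = £60.50
Remaining 726.4 kWh × £0.210 = £152.54
Energy charge = £213.04; + service £8.21 = £221.25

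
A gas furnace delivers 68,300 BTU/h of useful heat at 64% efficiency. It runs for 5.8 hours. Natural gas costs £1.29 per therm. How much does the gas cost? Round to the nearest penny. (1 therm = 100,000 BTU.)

£7.98

Heat delivered = 68,300 BTU/h × 5.8 h = 396,140 BTU
Gas input = 396,140 / 0.64 = 618,969 BTU
= 618,969 / 100,000 = 6.19 therm
Cost = 6.19 × £1.29/therm = £7.98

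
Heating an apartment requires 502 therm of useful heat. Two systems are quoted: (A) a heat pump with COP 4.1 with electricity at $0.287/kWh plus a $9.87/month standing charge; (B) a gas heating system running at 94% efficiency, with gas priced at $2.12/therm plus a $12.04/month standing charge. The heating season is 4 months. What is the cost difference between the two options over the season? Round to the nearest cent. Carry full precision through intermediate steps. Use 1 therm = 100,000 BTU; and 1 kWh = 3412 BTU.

$110.96

Heat load = 502 therm × 100,000 = 50,200,000 BTU
Gas: input = 50,200,000 / 0.940 = 53,404,255 BTU = 534 therm → 534 × $2.12 = $1,132.17; + 4 × $12.04 standing = $1,180.33
Heat pump: 50,200,000 BTU / 3412 = 14,710 kWh heat; / 4.1 = 3,588 kWh in → × $0.287 = $1,029.89; + 4 × $9.87 standing = $1,069.37
Difference = |$1,180.33 − $1,069.37| = $110.96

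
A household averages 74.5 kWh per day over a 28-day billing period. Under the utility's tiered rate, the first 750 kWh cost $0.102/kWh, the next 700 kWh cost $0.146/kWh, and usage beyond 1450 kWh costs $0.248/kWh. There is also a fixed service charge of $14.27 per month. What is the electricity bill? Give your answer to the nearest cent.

$350.70

Usage = 74.5 kWh/day × 28 days = 2086 kWh
First 750 kWh × $0.102 = $76.50
Next 700 kWh × $0.146 = $102.20
Remaining 636 kWh × $0.248 = $157.73
Energy charge = $336.43; + service $14.27 = $350.70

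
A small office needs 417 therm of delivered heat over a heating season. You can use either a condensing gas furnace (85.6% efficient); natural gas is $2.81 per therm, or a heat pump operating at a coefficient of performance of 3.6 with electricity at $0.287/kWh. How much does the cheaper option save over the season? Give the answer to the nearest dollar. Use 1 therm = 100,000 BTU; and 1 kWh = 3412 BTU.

$395

Heat load = 417 therm × 100,000 = 41,700,000 BTU
Gas: input = 41,700,000 / 0.856 = 48,714,953 BTU = 487.1 therm → 487.1 × $2.81 = $1,368.89
Heat pump: 41,700,000 BTU / 3412 = 12,220 kWh heat; / 3.6 = 3,395 kWh in → × $0.287 = $974.33
Difference = |$1,368.89 − $974.33| = $394.56 ≈ $395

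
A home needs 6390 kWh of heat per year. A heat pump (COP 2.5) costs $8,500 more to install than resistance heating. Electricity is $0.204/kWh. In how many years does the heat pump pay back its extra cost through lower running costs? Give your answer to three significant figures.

Resistance: 6390 kWh × $0.204 = $1,303.56/yr
Heat pump: 6390 / 2.5 = 2556 kWh in → × $0.204 = $521.42/yr
Annual savings = $782.14
Payback = $8,500 / $782.14 = 10.9 years

10.9 years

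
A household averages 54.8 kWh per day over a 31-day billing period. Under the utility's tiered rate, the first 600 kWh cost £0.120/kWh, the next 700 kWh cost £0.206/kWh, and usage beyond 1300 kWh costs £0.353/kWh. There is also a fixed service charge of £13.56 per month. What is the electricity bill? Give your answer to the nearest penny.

Usage = 54.8 kWh/day × 31 days = 1698.8 kWh
First 600 kWh × £0.120 = £72.00
Next 700 kWh × £0.206 = £144.20
Remaining 398.8 kWh × £0.353 = £140.78
Energy charge = £356.98; + service £13.56 = £370.54

£370.54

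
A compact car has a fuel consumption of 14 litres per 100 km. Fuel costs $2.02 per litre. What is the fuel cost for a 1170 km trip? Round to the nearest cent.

Fuel = 14 L/100 km × 1170 km / 100 = 163.8 L
Cost = 163.8 L × $2.02/L = $330.88

$330.88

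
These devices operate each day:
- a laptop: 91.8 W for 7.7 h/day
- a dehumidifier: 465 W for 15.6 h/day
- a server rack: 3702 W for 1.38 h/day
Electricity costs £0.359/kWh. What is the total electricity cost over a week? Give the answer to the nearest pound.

laptop: 91.8 W × 7.7 h × 7 d = 4,948 Wh = 4.948 kWh
dehumidifier: 465 W × 15.6 h × 7 d = 50,778 Wh = 50.78 kWh
server rack: 3702 W × 1.38 h × 7 d = 35,761 Wh = 35.76 kWh
Total energy = 4.948 + 50.78 + 35.76 = 91.49 kWh
Cost = 91.49 kWh × £0.359 = £32.84 ≈ £33

£33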